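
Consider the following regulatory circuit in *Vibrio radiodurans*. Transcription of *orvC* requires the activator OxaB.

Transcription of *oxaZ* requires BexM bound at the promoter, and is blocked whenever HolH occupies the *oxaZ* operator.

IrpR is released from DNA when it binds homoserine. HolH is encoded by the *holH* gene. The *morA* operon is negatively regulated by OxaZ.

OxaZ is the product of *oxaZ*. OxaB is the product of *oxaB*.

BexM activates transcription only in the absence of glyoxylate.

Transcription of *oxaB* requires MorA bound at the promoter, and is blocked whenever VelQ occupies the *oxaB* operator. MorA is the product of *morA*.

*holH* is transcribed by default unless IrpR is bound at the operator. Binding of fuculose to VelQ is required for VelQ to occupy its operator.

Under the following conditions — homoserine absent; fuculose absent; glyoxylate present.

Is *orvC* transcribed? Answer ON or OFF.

ON

Homoserine is absent, so IrpR is active.
With repressor IrpR bound, *holH* is not transcribed.
So HolH is not produced.
Glyoxylate is present, so BexM is inactive.
Required activator BexM is absent, so *oxaZ* is not transcribed.
So OxaZ is not produced.
With no repressor bound, *morA* is transcribed.
So MorA is produced and active.
Fuculose is absent, so VelQ is inactive.
No repressor is bound and MorA is active, so *oxaB* is transcribed.
So OxaB is produced and active.
No repressor is bound and OxaB is active, so *orvC* is transcribed.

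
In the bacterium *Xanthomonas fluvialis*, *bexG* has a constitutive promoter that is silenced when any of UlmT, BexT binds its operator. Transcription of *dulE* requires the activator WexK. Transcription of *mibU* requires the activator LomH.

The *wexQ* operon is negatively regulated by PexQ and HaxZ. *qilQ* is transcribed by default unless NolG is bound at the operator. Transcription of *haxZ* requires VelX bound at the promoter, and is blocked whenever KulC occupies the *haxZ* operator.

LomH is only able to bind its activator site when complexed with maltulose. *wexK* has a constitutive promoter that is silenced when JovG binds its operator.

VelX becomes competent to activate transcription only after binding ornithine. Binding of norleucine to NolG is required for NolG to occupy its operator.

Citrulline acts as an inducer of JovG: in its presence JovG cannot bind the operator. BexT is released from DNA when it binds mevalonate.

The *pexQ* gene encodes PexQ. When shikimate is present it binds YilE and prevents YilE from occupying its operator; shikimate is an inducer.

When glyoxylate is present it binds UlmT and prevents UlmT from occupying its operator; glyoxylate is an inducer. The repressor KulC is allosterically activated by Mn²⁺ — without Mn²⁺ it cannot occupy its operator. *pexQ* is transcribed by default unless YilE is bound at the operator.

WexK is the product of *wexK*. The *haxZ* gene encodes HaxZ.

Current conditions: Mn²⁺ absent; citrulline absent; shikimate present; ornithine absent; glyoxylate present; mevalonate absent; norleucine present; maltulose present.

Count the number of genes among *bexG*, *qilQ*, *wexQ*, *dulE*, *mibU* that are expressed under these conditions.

Glyoxylate is present, so UlmT is inactive.
Mevalonate is absent, so BexT is active.
With repressor BexT bound, *bexG* is not transcribed.
→ *bexG* is OFF.
Norleucine is present, so NolG is active.
With repressor NolG bound, *qilQ* is not transcribed.
→ *qilQ* is OFF.
Shikimate is present, so YilE is inactive.
With no repressor bound, *pexQ* is transcribed.
So PexQ is produced and active.
Ornithine is absent, so VelX is inactive.
Mn²⁺ is absent, so KulC is inactive.
Required activator VelX is absent, so *haxZ* is not transcribed.
So HaxZ is not produced.
With repressor PexQ bound, *wexQ* is not transcribed.
→ *wexQ* is OFF.
Citrulline is absent, so JovG is active.
With repressor JovG bound, *wexK* is not transcribed.
So WexK is not produced.
Required activator WexK is absent, so *dulE* is not transcribed.
→ *dulE* is OFF.
Maltulose is present, so LomH is active.
No repressor is bound and LomH is active, so *mibU* is transcribed.
→ *mibU* is ON.
1 of the 5 genes is transcribed.

1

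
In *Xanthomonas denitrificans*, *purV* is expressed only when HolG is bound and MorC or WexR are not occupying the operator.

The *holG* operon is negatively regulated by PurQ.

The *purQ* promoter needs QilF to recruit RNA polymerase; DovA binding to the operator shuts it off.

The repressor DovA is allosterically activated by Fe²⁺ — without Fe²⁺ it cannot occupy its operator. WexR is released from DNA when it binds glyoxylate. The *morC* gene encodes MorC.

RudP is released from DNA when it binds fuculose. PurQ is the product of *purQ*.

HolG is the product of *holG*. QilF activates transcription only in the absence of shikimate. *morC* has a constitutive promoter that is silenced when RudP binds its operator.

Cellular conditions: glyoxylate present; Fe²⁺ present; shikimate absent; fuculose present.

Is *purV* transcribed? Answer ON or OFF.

OFF

Fuculose is present, so RudP is inactive.
With no repressor bound, *morC* is transcribed.
So MorC is produced and active.
Shikimate is absent, so QilF is active.
Fe²⁺ is present, so DovA is active.
With repressor DovA bound, *purQ* is not transcribed.
So PurQ is not produced.
With no repressor bound, *holG* is transcribed.
So HolG is produced and active.
Glyoxylate is present, so WexR is inactive.
With repressor MorC bound, *purV* is not transcribed.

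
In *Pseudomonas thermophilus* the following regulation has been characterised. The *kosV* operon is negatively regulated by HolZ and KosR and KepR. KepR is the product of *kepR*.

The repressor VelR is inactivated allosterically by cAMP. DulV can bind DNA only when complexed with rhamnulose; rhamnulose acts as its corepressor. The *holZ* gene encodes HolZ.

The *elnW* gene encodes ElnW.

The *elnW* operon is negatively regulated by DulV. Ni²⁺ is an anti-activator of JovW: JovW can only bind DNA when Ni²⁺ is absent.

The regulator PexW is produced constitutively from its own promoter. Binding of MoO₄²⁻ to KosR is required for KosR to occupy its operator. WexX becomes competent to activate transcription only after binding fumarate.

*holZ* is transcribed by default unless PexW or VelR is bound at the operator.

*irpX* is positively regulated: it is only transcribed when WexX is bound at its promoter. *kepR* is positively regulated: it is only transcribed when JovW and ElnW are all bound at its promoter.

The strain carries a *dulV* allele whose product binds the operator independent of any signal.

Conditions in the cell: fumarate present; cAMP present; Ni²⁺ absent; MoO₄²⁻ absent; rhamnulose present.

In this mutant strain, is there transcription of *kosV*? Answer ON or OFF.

ON

PexW is produced constitutively and is active.
cAMP is present, so VelR is inactive.
With repressor PexW bound, *holZ* is not transcribed.
So HolZ is not produced.
MoO₄²⁻ is absent, so KosR is inactive.
Ni²⁺ is absent, so JovW is active.
DulV is constitutively active in this strain.
With repressor DulV bound, *elnW* is not transcribed.
So ElnW is not produced.
Required activator ElnW is absent, so *kepR* is not transcribed.
So KepR is not produced.
With no repressor bound, *kosV* is transcribed.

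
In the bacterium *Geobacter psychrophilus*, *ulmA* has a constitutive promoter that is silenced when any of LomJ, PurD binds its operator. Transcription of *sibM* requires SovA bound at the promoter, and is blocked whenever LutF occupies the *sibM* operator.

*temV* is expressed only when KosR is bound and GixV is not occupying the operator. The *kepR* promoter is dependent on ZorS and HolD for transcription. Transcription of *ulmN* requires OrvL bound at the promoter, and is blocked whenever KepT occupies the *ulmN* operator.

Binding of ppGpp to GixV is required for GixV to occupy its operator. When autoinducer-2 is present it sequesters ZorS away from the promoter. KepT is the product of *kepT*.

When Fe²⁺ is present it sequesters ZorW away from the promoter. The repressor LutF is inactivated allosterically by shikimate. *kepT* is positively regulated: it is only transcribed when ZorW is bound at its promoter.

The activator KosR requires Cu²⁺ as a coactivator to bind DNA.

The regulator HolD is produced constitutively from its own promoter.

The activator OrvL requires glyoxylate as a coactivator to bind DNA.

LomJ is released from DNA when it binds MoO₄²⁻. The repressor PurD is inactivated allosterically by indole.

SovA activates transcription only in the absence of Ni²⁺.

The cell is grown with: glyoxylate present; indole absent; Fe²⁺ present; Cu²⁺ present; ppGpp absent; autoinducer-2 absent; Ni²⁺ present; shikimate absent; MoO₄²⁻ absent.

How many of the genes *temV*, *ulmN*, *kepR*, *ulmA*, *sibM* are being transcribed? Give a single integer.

3

ppGpp is absent, so GixV is inactive.
Cu²⁺ is present, so KosR is active.
No repressor is bound and KosR is active, so *temV* is transcribed.
→ *temV* is ON.
Fe²⁺ is present, so ZorW is inactive.
Required activator ZorW is absent, so *kepT* is not transcribed.
So KepT is not produced.
Glyoxylate is present, so OrvL is active.
No repressor is bound and OrvL is active, so *ulmN* is transcribed.
→ *ulmN* is ON.
Autoinducer-2 is absent, so ZorS is active.
HolD is produced constitutively and is active.
No repressor is bound and ZorS and HolD are active, so *kepR* is transcribed.
→ *kepR* is ON.
MoO₄²⁻ is absent, so LomJ is active.
Indole is absent, so PurD is active.
With repressor LomJ bound, *ulmA* is not transcribed.
→ *ulmA* is OFF.
Ni²⁺ is present, so SovA is inactive.
Shikimate is absent, so LutF is active.
With repressor LutF bound, *sibM* is not transcribed.
→ *sibM* is OFF.
3 of the 5 genes are transcribed.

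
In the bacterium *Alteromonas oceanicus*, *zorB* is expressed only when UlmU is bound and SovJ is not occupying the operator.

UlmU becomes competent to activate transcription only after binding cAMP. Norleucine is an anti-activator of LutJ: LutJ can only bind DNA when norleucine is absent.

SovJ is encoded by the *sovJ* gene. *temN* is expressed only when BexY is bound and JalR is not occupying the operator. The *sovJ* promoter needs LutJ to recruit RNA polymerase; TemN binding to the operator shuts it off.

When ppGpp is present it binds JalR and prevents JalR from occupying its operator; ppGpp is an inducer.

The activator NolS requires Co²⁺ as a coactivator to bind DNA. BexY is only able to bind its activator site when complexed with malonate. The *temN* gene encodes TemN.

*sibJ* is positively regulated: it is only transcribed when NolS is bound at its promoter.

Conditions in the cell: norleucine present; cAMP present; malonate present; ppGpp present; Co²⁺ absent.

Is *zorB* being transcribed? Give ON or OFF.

cAMP is present, so UlmU is active.
ppGpp is present, so JalR is inactive.
Malonate is present, so BexY is active.
No repressor is bound and BexY is active, so *temN* is transcribed.
So TemN is produced and active.
Norleucine is present, so LutJ is inactive.
With repressor TemN bound, *sovJ* is not transcribed.
So SovJ is not produced.
No repressor is bound and UlmU is active, so *zorB* is transcribed.

ON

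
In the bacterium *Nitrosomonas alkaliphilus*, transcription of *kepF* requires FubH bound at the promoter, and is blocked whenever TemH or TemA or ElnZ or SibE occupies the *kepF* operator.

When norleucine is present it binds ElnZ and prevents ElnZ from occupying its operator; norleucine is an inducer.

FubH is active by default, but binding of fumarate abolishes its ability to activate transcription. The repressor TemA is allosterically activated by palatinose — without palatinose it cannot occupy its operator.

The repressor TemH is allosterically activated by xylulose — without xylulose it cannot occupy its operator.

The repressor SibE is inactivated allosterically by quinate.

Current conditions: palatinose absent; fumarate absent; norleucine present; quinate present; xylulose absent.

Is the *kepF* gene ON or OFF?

ON

Xylulose is absent, so TemH is inactive.
Fumarate is absent, so FubH is active.
Palatinose is absent, so TemA is inactive.
Norleucine is present, so ElnZ is inactive.
Quinate is present, so SibE is inactive.
No repressor is bound and FubH is active, so *kepF* is transcribed.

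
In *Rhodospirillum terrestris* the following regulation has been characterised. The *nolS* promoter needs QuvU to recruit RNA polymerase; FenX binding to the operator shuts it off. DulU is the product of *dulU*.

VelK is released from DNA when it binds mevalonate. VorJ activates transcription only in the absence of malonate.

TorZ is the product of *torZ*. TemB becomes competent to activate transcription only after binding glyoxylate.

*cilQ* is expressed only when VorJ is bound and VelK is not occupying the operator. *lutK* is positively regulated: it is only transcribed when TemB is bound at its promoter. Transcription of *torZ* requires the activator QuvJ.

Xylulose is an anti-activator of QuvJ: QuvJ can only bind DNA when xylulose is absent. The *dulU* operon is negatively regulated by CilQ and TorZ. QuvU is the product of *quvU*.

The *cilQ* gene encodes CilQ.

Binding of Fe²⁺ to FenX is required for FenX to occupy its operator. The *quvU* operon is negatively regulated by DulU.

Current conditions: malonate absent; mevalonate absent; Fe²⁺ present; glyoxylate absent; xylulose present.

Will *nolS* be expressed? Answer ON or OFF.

Fe²⁺ is present, so FenX is active.
Mevalonate is absent, so VelK is active.
Malonate is absent, so VorJ is active.
With repressor VelK bound, *cilQ* is not transcribed.
So CilQ is not produced.
Xylulose is present, so QuvJ is inactive.
Required activator QuvJ is absent, so *torZ* is not transcribed.
So TorZ is not produced.
With no repressor bound, *dulU* is transcribed.
So DulU is produced and active.
With repressor DulU bound, *quvU* is not transcribed.
So QuvU is not produced.
With repressor FenX bound, *nolS* is not transcribed.

OFF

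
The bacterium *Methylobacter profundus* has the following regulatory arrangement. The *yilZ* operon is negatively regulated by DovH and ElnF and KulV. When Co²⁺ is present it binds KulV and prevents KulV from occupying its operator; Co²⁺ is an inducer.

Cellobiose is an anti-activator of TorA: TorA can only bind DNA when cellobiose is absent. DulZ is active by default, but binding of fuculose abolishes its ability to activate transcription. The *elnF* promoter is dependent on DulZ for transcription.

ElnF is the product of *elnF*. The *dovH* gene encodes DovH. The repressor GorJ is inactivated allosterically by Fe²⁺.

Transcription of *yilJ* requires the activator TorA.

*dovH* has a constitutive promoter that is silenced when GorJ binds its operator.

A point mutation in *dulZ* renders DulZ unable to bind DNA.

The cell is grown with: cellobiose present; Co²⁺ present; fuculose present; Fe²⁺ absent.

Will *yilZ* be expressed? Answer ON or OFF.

ON

Fe²⁺ is absent, so GorJ is active.
With repressor GorJ bound, *dovH* is not transcribed.
So DovH is not produced.
DulZ is non-functional in this strain, so it has no effect.
Required activator DulZ is absent, so *elnF* is not transcribed.
So ElnF is not produced.
Co²⁺ is present, so KulV is inactive.
With no repressor bound, *yilZ* is transcribed.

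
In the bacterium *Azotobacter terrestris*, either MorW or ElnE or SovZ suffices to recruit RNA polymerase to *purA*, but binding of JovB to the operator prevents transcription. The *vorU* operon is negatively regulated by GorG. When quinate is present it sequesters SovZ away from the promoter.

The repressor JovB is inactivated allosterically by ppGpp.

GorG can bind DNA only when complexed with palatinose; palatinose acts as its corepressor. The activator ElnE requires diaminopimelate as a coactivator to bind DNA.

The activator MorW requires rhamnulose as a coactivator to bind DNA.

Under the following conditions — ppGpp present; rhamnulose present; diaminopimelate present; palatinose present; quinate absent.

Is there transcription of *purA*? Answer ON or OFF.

ON

Rhamnulose is present, so MorW is active.
Diaminopimelate is present, so ElnE is active.
Quinate is absent, so SovZ is active.
ppGpp is present, so JovB is inactive.
Activator MorW is present, so *purA* is transcribed.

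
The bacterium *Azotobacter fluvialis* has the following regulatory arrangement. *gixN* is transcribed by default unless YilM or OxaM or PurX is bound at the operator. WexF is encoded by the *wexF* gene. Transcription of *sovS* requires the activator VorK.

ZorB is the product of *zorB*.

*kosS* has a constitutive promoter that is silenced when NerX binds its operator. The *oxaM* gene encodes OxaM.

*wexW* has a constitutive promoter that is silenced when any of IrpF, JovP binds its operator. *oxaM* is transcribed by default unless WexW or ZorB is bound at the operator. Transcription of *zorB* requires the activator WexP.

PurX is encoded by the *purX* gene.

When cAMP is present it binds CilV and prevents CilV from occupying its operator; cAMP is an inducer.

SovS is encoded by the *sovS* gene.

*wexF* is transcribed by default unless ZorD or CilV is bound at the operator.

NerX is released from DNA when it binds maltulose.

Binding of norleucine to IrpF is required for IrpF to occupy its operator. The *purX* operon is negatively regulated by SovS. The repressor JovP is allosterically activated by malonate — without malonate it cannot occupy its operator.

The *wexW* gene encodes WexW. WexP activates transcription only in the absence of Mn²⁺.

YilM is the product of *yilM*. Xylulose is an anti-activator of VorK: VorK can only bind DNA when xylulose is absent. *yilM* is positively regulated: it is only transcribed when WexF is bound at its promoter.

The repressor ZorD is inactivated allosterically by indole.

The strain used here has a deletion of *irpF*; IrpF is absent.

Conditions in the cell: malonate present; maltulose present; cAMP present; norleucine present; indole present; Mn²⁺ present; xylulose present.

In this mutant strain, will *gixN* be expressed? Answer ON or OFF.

OFF

Indole is present, so ZorD is inactive.
cAMP is present, so CilV is inactive.
With no repressor bound, *wexF* is transcribed.
So WexF is produced and active.
No repressor is bound and WexF is active, so *yilM* is transcribed.
So YilM is produced and active.
IrpF is non-functional in this strain, so it has no effect.
Malonate is present, so JovP is active.
With repressor JovP bound, *wexW* is not transcribed.
So WexW is not produced.
Mn²⁺ is present, so WexP is inactive.
Required activator WexP is absent, so *zorB* is not transcribed.
So ZorB is not produced.
With no repressor bound, *oxaM* is transcribed.
So OxaM is produced and active.
Xylulose is present, so VorK is inactive.
Required activator VorK is absent, so *sovS* is not transcribed.
So SovS is not produced.
With no repressor bound, *purX* is transcribed.
So PurX is produced and active.
With repressor YilM bound, *gixN* is not transcribed.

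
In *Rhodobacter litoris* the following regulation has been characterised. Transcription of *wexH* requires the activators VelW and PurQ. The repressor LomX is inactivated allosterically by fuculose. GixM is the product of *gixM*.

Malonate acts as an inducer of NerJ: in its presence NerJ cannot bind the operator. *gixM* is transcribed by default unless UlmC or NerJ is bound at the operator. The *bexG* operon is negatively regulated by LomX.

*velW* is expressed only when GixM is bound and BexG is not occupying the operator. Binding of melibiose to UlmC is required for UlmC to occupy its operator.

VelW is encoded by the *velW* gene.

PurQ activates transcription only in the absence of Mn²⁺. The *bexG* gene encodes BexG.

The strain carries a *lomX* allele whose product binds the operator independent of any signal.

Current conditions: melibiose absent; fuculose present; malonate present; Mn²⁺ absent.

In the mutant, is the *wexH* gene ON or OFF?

LomX is constitutively active in this strain.
With repressor LomX bound, *bexG* is not transcribed.
So BexG is not produced.
Melibiose is absent, so UlmC is inactive.
Malonate is present, so NerJ is inactive.
With no repressor bound, *gixM* is transcribed.
So GixM is produced and active.
No repressor is bound and GixM is active, so *velW* is transcribed.
So VelW is produced and active.
Mn²⁺ is absent, so PurQ is active.
No repressor is bound and VelW and PurQ are active, so *wexH* is transcribed.

ON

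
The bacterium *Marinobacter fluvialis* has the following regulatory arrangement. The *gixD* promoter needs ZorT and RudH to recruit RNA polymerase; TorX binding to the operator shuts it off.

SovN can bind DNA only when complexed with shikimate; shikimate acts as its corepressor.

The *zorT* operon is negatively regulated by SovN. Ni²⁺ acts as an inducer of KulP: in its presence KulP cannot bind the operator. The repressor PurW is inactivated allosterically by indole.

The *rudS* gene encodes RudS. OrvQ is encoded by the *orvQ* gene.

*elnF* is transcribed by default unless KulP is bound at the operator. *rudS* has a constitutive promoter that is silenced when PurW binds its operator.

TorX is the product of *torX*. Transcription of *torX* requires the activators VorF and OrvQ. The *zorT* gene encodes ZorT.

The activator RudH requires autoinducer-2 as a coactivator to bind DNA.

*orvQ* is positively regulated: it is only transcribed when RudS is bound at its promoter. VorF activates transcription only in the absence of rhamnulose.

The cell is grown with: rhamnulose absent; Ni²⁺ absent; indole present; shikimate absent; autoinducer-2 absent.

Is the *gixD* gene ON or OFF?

Rhamnulose is absent, so VorF is active.
Indole is present, so PurW is inactive.
With no repressor bound, *rudS* is transcribed.
So RudS is produced and active.
No repressor is bound and RudS is active, so *orvQ* is transcribed.
So OrvQ is produced and active.
No repressor is bound and VorF and OrvQ are active, so *torX* is transcribed.
So TorX is produced and active.
Shikimate is absent, so SovN is inactive.
With no repressor bound, *zorT* is transcribed.
So ZorT is produced and active.
Autoinducer-2 is absent, so RudH is inactive.
With repressor TorX bound, *gixD* is not transcribed.

OFF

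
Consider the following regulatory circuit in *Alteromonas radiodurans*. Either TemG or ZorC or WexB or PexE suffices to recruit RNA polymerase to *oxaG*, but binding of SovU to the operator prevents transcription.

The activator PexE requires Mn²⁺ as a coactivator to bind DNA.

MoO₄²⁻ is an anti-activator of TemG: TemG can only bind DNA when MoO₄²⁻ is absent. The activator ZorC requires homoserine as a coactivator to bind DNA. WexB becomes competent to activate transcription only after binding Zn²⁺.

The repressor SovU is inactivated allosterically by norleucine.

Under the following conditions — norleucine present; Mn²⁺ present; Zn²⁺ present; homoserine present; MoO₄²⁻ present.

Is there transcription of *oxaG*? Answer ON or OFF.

ON

Norleucine is present, so SovU is inactive.
MoO₄²⁻ is present, so TemG is inactive.
Homoserine is present, so ZorC is active.
Zn²⁺ is present, so WexB is active.
Mn²⁺ is present, so PexE is active.
Activator ZorC is present, so *oxaG* is transcribed.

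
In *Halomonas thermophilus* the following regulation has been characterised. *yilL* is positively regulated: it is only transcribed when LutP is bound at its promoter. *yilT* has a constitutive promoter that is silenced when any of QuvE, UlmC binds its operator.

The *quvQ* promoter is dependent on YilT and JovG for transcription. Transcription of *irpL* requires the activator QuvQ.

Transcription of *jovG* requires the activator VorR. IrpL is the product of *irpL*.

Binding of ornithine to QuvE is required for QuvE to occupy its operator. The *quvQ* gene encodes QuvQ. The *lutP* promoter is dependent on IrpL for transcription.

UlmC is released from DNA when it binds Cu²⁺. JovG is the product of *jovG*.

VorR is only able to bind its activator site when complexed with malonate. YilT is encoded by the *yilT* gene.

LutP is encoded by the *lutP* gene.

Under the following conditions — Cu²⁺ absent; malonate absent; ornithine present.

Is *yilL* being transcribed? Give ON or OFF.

OFF

Ornithine is present, so QuvE is active.
Cu²⁺ is absent, so UlmC is active.
With repressor QuvE bound, *yilT* is not transcribed.
So YilT is not produced.
Malonate is absent, so VorR is inactive.
Required activator VorR is absent, so *jovG* is not transcribed.
So JovG is not produced.
Required activator YilT is absent, so *quvQ* is not transcribed.
So QuvQ is not produced.
Required activator QuvQ is absent, so *irpL* is not transcribed.
So IrpL is not produced.
Required activator IrpL is absent, so *lutP* is not transcribed.
So LutP is not produced.
Required activator LutP is absent, so *yilL* is not transcribed.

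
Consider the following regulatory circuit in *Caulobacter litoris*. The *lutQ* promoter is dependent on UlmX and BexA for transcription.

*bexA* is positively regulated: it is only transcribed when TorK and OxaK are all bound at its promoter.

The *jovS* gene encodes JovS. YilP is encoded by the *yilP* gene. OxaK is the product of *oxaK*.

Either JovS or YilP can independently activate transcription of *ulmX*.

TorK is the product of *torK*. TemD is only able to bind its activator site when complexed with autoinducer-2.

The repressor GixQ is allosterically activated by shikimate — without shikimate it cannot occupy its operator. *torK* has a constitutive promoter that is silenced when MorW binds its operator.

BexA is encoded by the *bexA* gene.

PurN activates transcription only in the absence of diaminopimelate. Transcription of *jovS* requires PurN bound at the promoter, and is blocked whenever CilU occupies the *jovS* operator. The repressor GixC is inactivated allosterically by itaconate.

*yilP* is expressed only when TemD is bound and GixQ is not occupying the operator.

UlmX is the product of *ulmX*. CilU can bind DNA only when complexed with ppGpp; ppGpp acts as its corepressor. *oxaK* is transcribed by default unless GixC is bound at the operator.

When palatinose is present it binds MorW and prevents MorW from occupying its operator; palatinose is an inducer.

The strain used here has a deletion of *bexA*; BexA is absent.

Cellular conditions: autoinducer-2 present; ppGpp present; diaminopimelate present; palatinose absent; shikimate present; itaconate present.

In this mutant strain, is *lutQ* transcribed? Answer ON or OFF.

OFF

ppGpp is present, so CilU is active.
Diaminopimelate is present, so PurN is inactive.
With repressor CilU bound, *jovS* is not transcribed.
So JovS is not produced.
Autoinducer-2 is present, so TemD is active.
Shikimate is present, so GixQ is active.
With repressor GixQ bound, *yilP* is not transcribed.
So YilP is not produced.
No activator is available at the *ulmX* promoter, so *ulmX* is not transcribed.
So UlmX is not produced.
BexA is non-functional in this strain, so it has no effect.
Required activator UlmX is absent, so *lutQ* is not transcribed.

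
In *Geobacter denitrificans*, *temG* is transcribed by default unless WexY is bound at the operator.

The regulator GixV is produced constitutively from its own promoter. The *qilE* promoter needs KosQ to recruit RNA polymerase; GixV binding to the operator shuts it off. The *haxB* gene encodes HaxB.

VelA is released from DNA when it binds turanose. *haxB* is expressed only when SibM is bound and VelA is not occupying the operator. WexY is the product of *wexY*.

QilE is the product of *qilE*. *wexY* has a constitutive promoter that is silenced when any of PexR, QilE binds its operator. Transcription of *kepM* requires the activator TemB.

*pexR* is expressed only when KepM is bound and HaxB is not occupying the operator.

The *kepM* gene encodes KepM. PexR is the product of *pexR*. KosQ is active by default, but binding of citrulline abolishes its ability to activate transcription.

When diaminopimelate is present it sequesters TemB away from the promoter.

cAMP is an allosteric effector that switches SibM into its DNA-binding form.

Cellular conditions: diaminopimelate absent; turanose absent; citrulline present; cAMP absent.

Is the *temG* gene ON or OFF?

Diaminopimelate is absent, so TemB is active.
No repressor is bound and TemB is active, so *kepM* is transcribed.
So KepM is produced and active.
cAMP is absent, so SibM is inactive.
Turanose is absent, so VelA is active.
With repressor VelA bound, *haxB* is not transcribed.
So HaxB is not produced.
No repressor is bound and KepM is active, so *pexR* is transcribed.
So PexR is produced and active.
Citrulline is present, so KosQ is inactive.
GixV is produced constitutively and is active.
With repressor GixV bound, *qilE* is not transcribed.
So QilE is not produced.
With repressor PexR bound, *wexY* is not transcribed.
So WexY is not produced.
With no repressor bound, *temG* is transcribed.

ON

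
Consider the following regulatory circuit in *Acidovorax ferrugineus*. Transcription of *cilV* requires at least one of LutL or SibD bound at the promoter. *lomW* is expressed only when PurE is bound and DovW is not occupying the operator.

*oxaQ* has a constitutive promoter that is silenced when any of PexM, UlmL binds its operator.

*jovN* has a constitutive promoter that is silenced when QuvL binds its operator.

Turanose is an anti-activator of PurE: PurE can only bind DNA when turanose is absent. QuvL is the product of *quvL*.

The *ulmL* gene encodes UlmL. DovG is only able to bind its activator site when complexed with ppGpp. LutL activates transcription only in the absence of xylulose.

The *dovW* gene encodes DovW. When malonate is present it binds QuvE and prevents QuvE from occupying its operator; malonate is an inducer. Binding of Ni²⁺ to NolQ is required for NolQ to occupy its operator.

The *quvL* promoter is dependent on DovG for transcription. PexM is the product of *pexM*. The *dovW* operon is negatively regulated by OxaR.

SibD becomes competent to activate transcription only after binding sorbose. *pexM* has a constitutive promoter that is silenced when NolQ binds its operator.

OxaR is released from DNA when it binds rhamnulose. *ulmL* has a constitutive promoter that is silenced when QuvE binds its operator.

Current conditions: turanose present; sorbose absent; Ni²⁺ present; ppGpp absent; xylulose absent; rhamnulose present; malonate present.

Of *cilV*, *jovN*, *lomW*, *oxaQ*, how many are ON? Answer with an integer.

Xylulose is absent, so LutL is active.
Sorbose is absent, so SibD is inactive.
Activator LutL is present, so *cilV* is transcribed.
→ *cilV* is ON.
ppGpp is absent, so DovG is inactive.
Required activator DovG is absent, so *quvL* is not transcribed.
So QuvL is not produced.
With no repressor bound, *jovN* is transcribed.
→ *jovN* is ON.
Turanose is present, so PurE is inactive.
Rhamnulose is present, so OxaR is inactive.
With no repressor bound, *dovW* is transcribed.
So DovW is produced and active.
With repressor DovW bound, *lomW* is not transcribed.
→ *lomW* is OFF.
Ni²⁺ is present, so NolQ is active.
With repressor NolQ bound, *pexM* is not transcribed.
So PexM is not produced.
Malonate is present, so QuvE is inactive.
With no repressor bound, *ulmL* is transcribed.
So UlmL is produced and active.
With repressor UlmL bound, *oxaQ* is not transcribed.
→ *oxaQ* is OFF.
2 of the 4 genes are transcribed.

2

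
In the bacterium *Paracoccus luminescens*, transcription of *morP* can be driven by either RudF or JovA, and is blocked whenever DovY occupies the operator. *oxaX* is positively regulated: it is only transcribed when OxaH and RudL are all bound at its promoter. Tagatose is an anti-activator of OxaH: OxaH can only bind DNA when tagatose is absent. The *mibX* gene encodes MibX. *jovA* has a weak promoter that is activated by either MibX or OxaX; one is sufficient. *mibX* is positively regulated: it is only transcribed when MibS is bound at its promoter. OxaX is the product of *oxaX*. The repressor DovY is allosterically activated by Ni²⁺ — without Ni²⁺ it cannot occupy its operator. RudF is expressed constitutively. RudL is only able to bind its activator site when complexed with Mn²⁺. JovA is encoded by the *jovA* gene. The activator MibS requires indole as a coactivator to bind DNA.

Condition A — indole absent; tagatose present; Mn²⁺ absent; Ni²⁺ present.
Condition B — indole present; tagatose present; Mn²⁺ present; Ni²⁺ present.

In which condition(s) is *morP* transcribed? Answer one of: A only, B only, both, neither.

Condition A:
RudF is produced constitutively and is active.
Indole is absent, so MibS is inactive.
Required activator MibS is absent, so *mibX* is not transcribed.
So MibX is not produced.
Tagatose is present, so OxaH is inactive.
Mn²⁺ is absent, so RudL is inactive.
Required activator OxaH is absent, so *oxaX* is not transcribed.
So OxaX is not produced.
No activator is available at the *jovA* promoter, so *jovA* is not transcribed.
So JovA is not produced.
Ni²⁺ is present, so DovY is active.
With repressor DovY bound, *morP* is not transcribed.
→ *morP* is OFF in A.
Condition B:
RudF is produced constitutively and is active.
Indole is present, so MibS is active.
No repressor is bound and MibS is active, so *mibX* is transcribed.
So MibX is produced and active.
Tagatose is present, so OxaH is inactive.
Mn²⁺ is present, so RudL is active.
Required activator OxaH is absent, so *oxaX* is not transcribed.
So OxaX is not produced.
Activator MibX is present, so *jovA* is transcribed.
So JovA is produced and active.
Ni²⁺ is present, so DovY is active.
With repressor DovY bound, *morP* is not transcribed.
→ *morP* is OFF in B.

neither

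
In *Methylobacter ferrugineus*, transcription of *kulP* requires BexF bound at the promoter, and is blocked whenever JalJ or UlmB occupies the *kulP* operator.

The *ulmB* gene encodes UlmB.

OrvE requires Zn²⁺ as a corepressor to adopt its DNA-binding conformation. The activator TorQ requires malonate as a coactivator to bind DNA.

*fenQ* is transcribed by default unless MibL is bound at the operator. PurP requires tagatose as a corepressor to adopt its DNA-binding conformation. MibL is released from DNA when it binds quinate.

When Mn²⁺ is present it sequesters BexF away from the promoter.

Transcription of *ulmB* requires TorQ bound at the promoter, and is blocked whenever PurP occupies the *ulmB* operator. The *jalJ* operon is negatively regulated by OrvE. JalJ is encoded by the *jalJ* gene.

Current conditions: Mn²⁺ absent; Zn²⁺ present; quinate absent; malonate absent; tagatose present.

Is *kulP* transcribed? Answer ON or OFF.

Zn²⁺ is present, so OrvE is active.
With repressor OrvE bound, *jalJ* is not transcribed.
So JalJ is not produced.
Malonate is absent, so TorQ is inactive.
Tagatose is present, so PurP is active.
With repressor PurP bound, *ulmB* is not transcribed.
So UlmB is not produced.
Mn²⁺ is absent, so BexF is active.
No repressor is bound and BexF is active, so *kulP* is transcribed.

ON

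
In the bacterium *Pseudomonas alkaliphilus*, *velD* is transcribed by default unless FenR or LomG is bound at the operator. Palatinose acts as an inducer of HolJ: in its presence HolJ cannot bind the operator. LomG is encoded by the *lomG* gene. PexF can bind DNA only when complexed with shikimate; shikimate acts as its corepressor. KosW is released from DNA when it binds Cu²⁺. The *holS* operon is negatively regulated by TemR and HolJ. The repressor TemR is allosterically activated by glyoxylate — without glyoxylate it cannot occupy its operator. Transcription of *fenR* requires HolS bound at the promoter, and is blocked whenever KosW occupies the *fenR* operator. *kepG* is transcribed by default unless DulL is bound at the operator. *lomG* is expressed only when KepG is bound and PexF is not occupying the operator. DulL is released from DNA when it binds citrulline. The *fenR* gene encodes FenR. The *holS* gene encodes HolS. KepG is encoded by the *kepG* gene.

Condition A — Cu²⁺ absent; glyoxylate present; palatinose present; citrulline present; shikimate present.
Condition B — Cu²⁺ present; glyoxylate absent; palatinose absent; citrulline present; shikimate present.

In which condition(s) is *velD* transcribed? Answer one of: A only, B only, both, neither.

Condition A:
Cu²⁺ is absent, so KosW is active.
Glyoxylate is present, so TemR is active.
Palatinose is present, so HolJ is inactive.
With repressor TemR bound, *holS* is not transcribed.
So HolS is not produced.
With repressor KosW bound, *fenR* is not transcribed.
So FenR is not produced.
Citrulline is present, so DulL is inactive.
With no repressor bound, *kepG* is transcribed.
So KepG is produced and active.
Shikimate is present, so PexF is active.
With repressor PexF bound, *lomG* is not transcribed.
So LomG is not produced.
With no repressor bound, *velD* is transcribed.
→ *velD* is ON in A.
Condition B:
Cu²⁺ is present, so KosW is inactive.
Glyoxylate is absent, so TemR is inactive.
Palatinose is absent, so HolJ is active.
With repressor HolJ bound, *holS* is not transcribed.
So HolS is not produced.
Required activator HolS is absent, so *fenR* is not transcribed.
So FenR is not produced.
Citrulline is present, so DulL is inactive.
With no repressor bound, *kepG* is transcribed.
So KepG is produced and active.
Shikimate is present, so PexF is active.
With repressor PexF bound, *lomG* is not transcribed.
So LomG is not produced.
With no repressor bound, *velD* is transcribed.
→ *velD* is ON in B.

both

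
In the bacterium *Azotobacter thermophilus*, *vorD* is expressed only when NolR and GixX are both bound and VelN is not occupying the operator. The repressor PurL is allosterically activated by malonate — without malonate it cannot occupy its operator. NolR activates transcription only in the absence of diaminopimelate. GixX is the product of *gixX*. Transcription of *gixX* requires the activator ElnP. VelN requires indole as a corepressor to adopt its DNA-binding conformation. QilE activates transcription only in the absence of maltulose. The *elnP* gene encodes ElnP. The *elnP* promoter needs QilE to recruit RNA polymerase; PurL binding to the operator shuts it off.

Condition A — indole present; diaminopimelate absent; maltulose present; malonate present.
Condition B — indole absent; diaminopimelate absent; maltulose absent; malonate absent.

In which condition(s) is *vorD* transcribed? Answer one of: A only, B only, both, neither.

Condition A:
Indole is present, so VelN is active.
Diaminopimelate is absent, so NolR is active.
Maltulose is present, so QilE is inactive.
Malonate is present, so PurL is active.
With repressor PurL bound, *elnP* is not transcribed.
So ElnP is not produced.
Required activator ElnP is absent, so *gixX* is not transcribed.
So GixX is not produced.
With repressor VelN bound, *vorD* is not transcribed.
→ *vorD* is OFF in A.
Condition B:
Indole is absent, so VelN is inactive.
Diaminopimelate is absent, so NolR is active.
Maltulose is absent, so QilE is active.
Malonate is absent, so PurL is inactive.
No repressor is bound and QilE is active, so *elnP* is transcribed.
So ElnP is produced and active.
No repressor is bound and ElnP is active, so *gixX* is transcribed.
So GixX is produced and active.
No repressor is bound and NolR and GixX are active, so *vorD* is transcribed.
→ *vorD* is ON in B.

B only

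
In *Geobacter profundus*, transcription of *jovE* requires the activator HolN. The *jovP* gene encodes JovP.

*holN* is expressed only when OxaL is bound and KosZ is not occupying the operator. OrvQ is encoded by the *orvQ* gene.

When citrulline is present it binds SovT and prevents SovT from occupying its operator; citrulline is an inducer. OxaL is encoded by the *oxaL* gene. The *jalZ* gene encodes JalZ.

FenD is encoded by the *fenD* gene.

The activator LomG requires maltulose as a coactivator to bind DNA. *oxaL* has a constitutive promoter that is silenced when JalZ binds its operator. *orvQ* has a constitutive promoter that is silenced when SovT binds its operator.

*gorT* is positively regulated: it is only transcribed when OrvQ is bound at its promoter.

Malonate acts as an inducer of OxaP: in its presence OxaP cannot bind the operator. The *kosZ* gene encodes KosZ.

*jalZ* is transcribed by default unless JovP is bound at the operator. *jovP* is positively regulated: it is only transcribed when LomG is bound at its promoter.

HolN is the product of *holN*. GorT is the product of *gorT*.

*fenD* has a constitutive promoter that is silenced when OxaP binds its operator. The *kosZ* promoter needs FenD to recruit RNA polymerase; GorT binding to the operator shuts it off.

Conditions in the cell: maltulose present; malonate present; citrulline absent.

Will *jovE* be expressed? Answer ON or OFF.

OFF

Maltulose is present, so LomG is active.
No repressor is bound and LomG is active, so *jovP* is transcribed.
So JovP is produced and active.
With repressor JovP bound, *jalZ* is not transcribed.
So JalZ is not produced.
With no repressor bound, *oxaL* is transcribed.
So OxaL is produced and active.
Malonate is present, so OxaP is inactive.
With no repressor bound, *fenD* is transcribed.
So FenD is produced and active.
Citrulline is absent, so SovT is active.
With repressor SovT bound, *orvQ* is not transcribed.
So OrvQ is not produced.
Required activator OrvQ is absent, so *gorT* is not transcribed.
So GorT is not produced.
No repressor is bound and FenD is active, so *kosZ* is transcribed.
So KosZ is produced and active.
With repressor KosZ bound, *holN* is not transcribed.
So HolN is not produced.
Required activator HolN is absent, so *jovE* is not transcribed.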